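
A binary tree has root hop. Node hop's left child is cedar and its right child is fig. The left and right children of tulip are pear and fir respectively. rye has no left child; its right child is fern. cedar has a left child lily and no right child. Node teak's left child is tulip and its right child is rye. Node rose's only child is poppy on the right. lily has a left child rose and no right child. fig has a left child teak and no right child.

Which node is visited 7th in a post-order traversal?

tulip

Post-order visits the left subtree, then the right subtree, then the node.
At hop: go left to cedar.
  At cedar: go left to lily.
    At lily: go left to rose.
      At rose: no left child.
      At rose: go right to poppy.
        poppy is a leaf — visit poppy.
      Visit rose.
    At lily: no right child.
    Visit lily.
  At cedar: no right child.
  Visit cedar.
At hop: go right to fig.
  At fig: go left to teak.
    At teak: go left to tulip.
      At tulip: go left to pear.
        pear is a leaf — visit pear.
      At tulip: go right to fir.
        fir is a leaf — visit fir.
      Visit tulip.
    At teak: go right to rye.
      At rye: no left child.
      At rye: go right to fern.
        fern is a leaf — visit fern.
      Visit rye.
    Visit teak.
  At fig: no right child.
  Visit fig.
Visit hop.
Full post-order sequence: poppy, rose, lily, cedar, pear, fir, tulip, fern, rye, teak, fig, hop.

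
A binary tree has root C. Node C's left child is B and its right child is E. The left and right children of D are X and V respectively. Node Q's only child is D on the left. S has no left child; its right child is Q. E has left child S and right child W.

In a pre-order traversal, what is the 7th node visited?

Pre-order visits the node, then its left subtree, then its right subtree.
Visit C.
At C: go left to B.
  B is a leaf — visit B.
At C: go right to E.
  Visit E.
  At E: go left to S.
    Visit S.
    At S: no left child.
    At S: go right to Q.
      Visit Q.
      At Q: go left to D.
        Visit D.
        At D: go left to X.
          X is a leaf — visit X.
        At D: go right to V.
          V is a leaf — visit V.
      At Q: no right child.
  At E: go right to W.
    W is a leaf — visit W.
Full pre-order sequence: C, B, E, S, Q, D, X, V, W.

X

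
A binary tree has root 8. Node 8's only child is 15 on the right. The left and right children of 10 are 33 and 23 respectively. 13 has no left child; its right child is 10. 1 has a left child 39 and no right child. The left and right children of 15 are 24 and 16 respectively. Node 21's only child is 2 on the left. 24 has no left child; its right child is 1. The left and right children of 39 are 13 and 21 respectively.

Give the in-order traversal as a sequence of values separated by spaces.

8 24 13 33 10 23 39 2 21 1 15 16

In-order visits the left subtree, then the node, then the right subtree.
At 8: no left child.
Visit 8.
At 8: go right to 15.
  At 15: go left to 24.
    At 24: no left child.
    Visit 24.
    At 24: go right to 1.
      At 1: go left to 39.
        At 39: go left to 13.
          At 13: no left child.
          Visit 13.
          At 13: go right to 10.
            At 10: go left to 33.
              33 is a leaf — visit 33.
            Visit 10.
            At 10: go right to 23.
              23 is a leaf — visit 23.
        Visit 39.
        At 39: go right to 21.
          At 21: go left to 2.
            2 is a leaf — visit 2.
          Visit 21.
          At 21: no right child.
      Visit 1.
      At 1: no right child.
  Visit 15.
  At 15: go right to 16.
    16 is a leaf — visit 16.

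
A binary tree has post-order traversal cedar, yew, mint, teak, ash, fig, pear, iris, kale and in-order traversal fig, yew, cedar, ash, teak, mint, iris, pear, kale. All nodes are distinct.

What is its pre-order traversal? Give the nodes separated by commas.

The last element of post-order is the root; it splits in-order into left and right subtrees.
Root kale: left subtree has 8 nodes {fig, yew, cedar, ash, teak, mint, iris, pear}, right has 0 { }.
  Root iris: left subtree has 6 nodes {fig, yew, cedar, ash, teak, mint}, right has 1 {pear}.
    Root fig: left subtree has 0 nodes { }, right has 5 {yew, cedar, ash, teak, mint}.
      Root ash: left subtree has 2 nodes {yew, cedar}, right has 2 {teak, mint}.
        Root yew: left subtree has 0 nodes { }, right has 1 {cedar}.
        Root teak: left subtree has 0 nodes { }, right has 1 {mint}.

kale, iris, fig, ash, yew, cedar, teak, mint, pear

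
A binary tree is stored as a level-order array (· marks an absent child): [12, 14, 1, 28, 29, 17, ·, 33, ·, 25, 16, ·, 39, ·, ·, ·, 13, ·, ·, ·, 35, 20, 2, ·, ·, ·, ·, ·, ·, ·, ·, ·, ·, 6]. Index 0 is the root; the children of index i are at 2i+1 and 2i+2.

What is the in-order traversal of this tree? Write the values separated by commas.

In-order visits the left subtree, then the node, then the right subtree.
At 12: go left to 14.
  At 14: go left to 28.
    At 28: go left to 33.
      At 33: no left child.
      Visit 33.
      At 33: go right to 13.
        At 13: go left to 6.
          6 is a leaf — visit 6.
        Visit 13.
        At 13: no right child.
    Visit 28.
    At 28: no right child.
  Visit 14.
  At 14: go right to 29.
    At 29: go left to 25.
      At 25: no left child.
      Visit 25.
      At 25: go right to 35.
        35 is a leaf — visit 35.
    Visit 29.
    At 29: go right to 16.
      At 16: go left to 20.
        20 is a leaf — visit 20.
      Visit 16.
      At 16: go right to 2.
        2 is a leaf — visit 2.
Visit 12.
At 12: go right to 1.
  At 1: go left to 17.
    At 17: no left child.
    Visit 17.
    At 17: go right to 39.
      39 is a leaf — visit 39.
  Visit 1.
  At 1: no right child.

33, 6, 13, 28, 14, 25, 35, 29, 20, 16, 2, 12, 17, 39, 1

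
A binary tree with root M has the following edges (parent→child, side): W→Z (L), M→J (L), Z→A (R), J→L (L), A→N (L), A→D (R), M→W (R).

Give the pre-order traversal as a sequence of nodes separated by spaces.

M J L W Z A N D

Pre-order visits the node, then its left subtree, then its right subtree.
Visit M.
At M: go left to J.
  Visit J.
  At J: go left to L.
    L is a leaf — visit L.
  At J: no right child.
At M: go right to W.
  Visit W.
  At W: go left to Z.
    Visit Z.
    At Z: no left child.
    At Z: go right to A.
      Visit A.
      At A: go left to N.
        N is a leaf — visit N.
      At A: go right to D.
        D is a leaf — visit D.
  At W: no right child.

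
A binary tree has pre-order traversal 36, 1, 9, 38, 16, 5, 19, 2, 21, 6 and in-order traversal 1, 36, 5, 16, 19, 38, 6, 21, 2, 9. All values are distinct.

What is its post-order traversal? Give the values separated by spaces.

The first element of pre-order is the root; it splits in-order into left and right subtrees.
Root 36: left subtree has 1 node {1}, right has 8 {5, 16, 19, 38, 6, 21, 2, 9}.
  Root 9: left subtree has 7 nodes {5, 16, 19, 38, 6, 21, 2}, right has 0 { }.
    Root 38: left subtree has 3 nodes {5, 16, 19}, right has 3 {6, 21, 2}.
      Root 16: left subtree has 1 node {5}, right has 1 {19}.
      Root 2: left subtree has 2 nodes {6, 21}, right has 0 { }.
        Root 21: left subtree has 1 node {6}, right has 0 { }.

1 5 19 16 6 21 2 38 9 36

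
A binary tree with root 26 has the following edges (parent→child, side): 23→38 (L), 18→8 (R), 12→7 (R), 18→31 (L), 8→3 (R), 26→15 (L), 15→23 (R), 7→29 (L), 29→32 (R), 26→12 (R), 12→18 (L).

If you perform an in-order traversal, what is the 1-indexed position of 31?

5

In-order visits the left subtree, then the node, then the right subtree.
At 26: go left to 15.
  At 15: no left child.
  Visit 15.
  At 15: go right to 23.
    At 23: go left to 38.
      38 is a leaf — visit 38.
    Visit 23.
    At 23: no right child.
Visit 26.
At 26: go right to 12.
  At 12: go left to 18.
    At 18: go left to 31.
      31 is a leaf — visit 31.
    Visit 18.
    At 18: go right to 8.
      At 8: no left child.
      Visit 8.
      At 8: go right to 3.
        3 is a leaf — visit 3.
  Visit 12.
  At 12: go right to 7.
    At 7: go left to 29.
      At 29: no left child.
      Visit 29.
      At 29: go right to 32.
        32 is a leaf — visit 32.
    Visit 7.
    At 7: no right child.
Full in-order sequence: 15, 38, 23, 26, 31, 18, 8, 3, 12, 29, 32, 7.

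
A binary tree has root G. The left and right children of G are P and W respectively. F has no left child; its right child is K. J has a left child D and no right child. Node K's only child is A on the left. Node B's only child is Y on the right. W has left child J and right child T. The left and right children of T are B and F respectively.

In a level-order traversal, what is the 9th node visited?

Level-order visits nodes level by level from the root, left to right within each level.
Level 0: G
Level 1: P, W
Level 2: J, T
Level 3: D, B, F
Level 4: Y, K
Level 5: A
Full level-order sequence: G, P, W, J, T, D, B, F, Y, K, A.

Y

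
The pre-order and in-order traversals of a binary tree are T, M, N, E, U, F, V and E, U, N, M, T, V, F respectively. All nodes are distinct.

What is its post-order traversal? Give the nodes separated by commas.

The first element of pre-order is the root; it splits in-order into left and right subtrees.
Root T: left subtree has 4 nodes {E, U, N, M}, right has 2 {V, F}.
  Root M: left subtree has 3 nodes {E, U, N}, right has 0 { }.
    Root N: left subtree has 2 nodes {E, U}, right has 0 { }.
      Root E: left subtree has 0 nodes { }, right has 1 {U}.
  Root F: left subtree has 1 node {V}, right has 0 { }.

U, E, N, M, V, F, T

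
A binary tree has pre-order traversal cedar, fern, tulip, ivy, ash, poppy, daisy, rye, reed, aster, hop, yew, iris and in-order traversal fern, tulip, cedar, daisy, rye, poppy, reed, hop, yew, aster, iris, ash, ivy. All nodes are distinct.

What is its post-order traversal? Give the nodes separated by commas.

The first element of pre-order is the root; it splits in-order into left and right subtrees.
Root cedar: left subtree has 2 nodes {fern, tulip}, right has 10 {daisy, rye, poppy, reed, hop, yew, aster, iris, ash, ivy}.
  Root fern: left subtree has 0 nodes { }, right has 1 {tulip}.
  Root ivy: left subtree has 9 nodes {daisy, rye, poppy, reed, hop, yew, aster, iris, ash}, right has 0 { }.
    Root ash: left subtree has 8 nodes {daisy, rye, poppy, reed, hop, yew, aster, iris}, right has 0 { }.
      Root poppy: left subtree has 2 nodes {daisy, rye}, right has 5 {reed, hop, yew, aster, iris}.
        Root daisy: left subtree has 0 nodes { }, right has 1 {rye}.
        Root reed: left subtree has 0 nodes { }, right has 4 {hop, yew, aster, iris}.
          Root aster: left subtree has 2 nodes {hop, yew}, right has 1 {iris}.
            Root hop: left subtree has 0 nodes { }, right has 1 {yew}.

tulip, fern, rye, daisy, yew, hop, iris, aster, reed, poppy, ash, ivy, cedar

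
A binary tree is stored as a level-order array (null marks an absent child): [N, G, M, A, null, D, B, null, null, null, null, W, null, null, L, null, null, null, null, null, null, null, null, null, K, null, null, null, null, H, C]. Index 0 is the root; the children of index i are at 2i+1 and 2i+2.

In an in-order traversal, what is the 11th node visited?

In-order visits the left subtree, then the node, then the right subtree.
At N: go left to G.
  At G: go left to A.
    A is a leaf — visit A.
  Visit G.
  At G: no right child.
Visit N.
At N: go right to M.
  At M: go left to D.
    At D: go left to W.
      At W: no left child.
      Visit W.
      At W: go right to K.
        K is a leaf — visit K.
    Visit D.
    At D: no right child.
  Visit M.
  At M: go right to B.
    At B: no left child.
    Visit B.
    At B: go right to L.
      At L: go left to H.
        H is a leaf — visit H.
      Visit L.
      At L: go right to C.
        C is a leaf — visit C.
Full in-order sequence: A, G, N, W, K, D, M, B, H, L, C.

C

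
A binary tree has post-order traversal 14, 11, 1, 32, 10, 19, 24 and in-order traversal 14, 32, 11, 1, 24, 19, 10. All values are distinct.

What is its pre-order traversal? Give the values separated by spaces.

The last element of post-order is the root; it splits in-order into left and right subtrees.
Root 24: left subtree has 4 nodes {14, 32, 11, 1}, right has 2 {19, 10}.
  Root 32: left subtree has 1 node {14}, right has 2 {11, 1}.
    Root 1: left subtree has 1 node {11}, right has 0 { }.
  Root 19: left subtree has 0 nodes { }, right has 1 {10}.

24 32 14 1 11 19 10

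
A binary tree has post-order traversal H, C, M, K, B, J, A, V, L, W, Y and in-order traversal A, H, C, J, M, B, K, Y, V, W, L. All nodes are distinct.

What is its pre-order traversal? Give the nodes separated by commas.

Y, A, J, C, H, B, M, K, W, V, L

The last element of post-order is the root; it splits in-order into left and right subtrees.
Root Y: left subtree has 7 nodes {A, H, C, J, M, B, K}, right has 3 {V, W, L}.
  Root A: left subtree has 0 nodes { }, right has 6 {H, C, J, M, B, K}.
    Root J: left subtree has 2 nodes {H, C}, right has 3 {M, B, K}.
      Root C: left subtree has 1 node {H}, right has 0 { }.
      Root B: left subtree has 1 node {M}, right has 1 {K}.
  Root W: left subtree has 1 node {V}, right has 1 {L}.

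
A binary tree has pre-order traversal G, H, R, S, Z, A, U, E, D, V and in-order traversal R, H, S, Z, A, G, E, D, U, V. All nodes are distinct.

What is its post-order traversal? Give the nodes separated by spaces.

R A Z S H D E V U G

The first element of pre-order is the root; it splits in-order into left and right subtrees.
Root G: left subtree has 5 nodes {R, H, S, Z, A}, right has 4 {E, D, U, V}.
  Root H: left subtree has 1 node {R}, right has 3 {S, Z, A}.
    Root S: left subtree has 0 nodes { }, right has 2 {Z, A}.
      Root Z: left subtree has 0 nodes { }, right has 1 {A}.
  Root U: left subtree has 2 nodes {E, D}, right has 1 {V}.
    Root E: left subtree has 0 nodes { }, right has 1 {D}.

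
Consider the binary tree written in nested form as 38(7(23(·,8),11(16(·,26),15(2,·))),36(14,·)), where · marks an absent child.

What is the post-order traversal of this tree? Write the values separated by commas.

8, 23, 26, 16, 2, 15, 11, 7, 14, 36, 38

Post-order visits the left subtree, then the right subtree, then the node.
At 38: go left to 7.
  At 7: go left to 23.
    At 23: no left child.
    At 23: go right to 8.
      8 is a leaf — visit 8.
    Visit 23.
  At 7: go right to 11.
    At 11: go left to 16.
      At 16: no left child.
      At 16: go right to 26.
        26 is a leaf — visit 26.
      Visit 16.
    At 11: go right to 15.
      At 15: go left to 2.
        2 is a leaf — visit 2.
      At 15: no right child.
      Visit 15.
    Visit 11.
  Visit 7.
At 38: go right to 36.
  At 36: go left to 14.
    14 is a leaf — visit 14.
  At 36: no right child.
  Visit 36.
Visit 38.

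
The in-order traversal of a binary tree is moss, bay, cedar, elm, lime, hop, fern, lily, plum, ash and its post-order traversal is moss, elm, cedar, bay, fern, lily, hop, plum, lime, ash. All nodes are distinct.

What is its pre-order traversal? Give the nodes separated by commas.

ash, lime, bay, moss, cedar, elm, plum, hop, lily, fern

The last element of post-order is the root; it splits in-order into left and right subtrees.
Root ash: left subtree has 9 nodes {moss, bay, cedar, elm, lime, hop, fern, lily, plum}, right has 0 { }.
  Root lime: left subtree has 4 nodes {moss, bay, cedar, elm}, right has 4 {hop, fern, lily, plum}.
    Root bay: left subtree has 1 node {moss}, right has 2 {cedar, elm}.
      Root cedar: left subtree has 0 nodes { }, right has 1 {elm}.
    Root plum: left subtree has 3 nodes {hop, fern, lily}, right has 0 { }.
      Root hop: left subtree has 0 nodes { }, right has 2 {fern, lily}.
        Root lily: left subtree has 1 node {fern}, right has 0 { }.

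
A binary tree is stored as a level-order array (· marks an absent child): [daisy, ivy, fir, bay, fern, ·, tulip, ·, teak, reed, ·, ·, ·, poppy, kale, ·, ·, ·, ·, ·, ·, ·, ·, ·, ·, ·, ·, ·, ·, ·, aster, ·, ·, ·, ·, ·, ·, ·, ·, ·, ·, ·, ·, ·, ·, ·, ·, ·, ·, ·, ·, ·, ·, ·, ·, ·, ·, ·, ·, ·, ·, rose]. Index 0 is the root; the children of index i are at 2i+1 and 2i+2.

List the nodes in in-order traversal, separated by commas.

bay, teak, ivy, reed, fern, daisy, fir, poppy, tulip, kale, rose, aster

In-order visits the left subtree, then the node, then the right subtree.
At daisy: go left to ivy.
  At ivy: go left to bay.
    At bay: no left child.
    Visit bay.
    At bay: go right to teak.
      teak is a leaf — visit teak.
  Visit ivy.
  At ivy: go right to fern.
    At fern: go left to reed.
      reed is a leaf — visit reed.
    Visit fern.
    At fern: no right child.
Visit daisy.
At daisy: go right to fir.
  At fir: no left child.
  Visit fir.
  At fir: go right to tulip.
    At tulip: go left to poppy.
      poppy is a leaf — visit poppy.
    Visit tulip.
    At tulip: go right to kale.
      At kale: no left child.
      Visit kale.
      At kale: go right to aster.
        At aster: go left to rose.
          rose is a leaf — visit rose.
        Visit aster.
        At aster: no right child.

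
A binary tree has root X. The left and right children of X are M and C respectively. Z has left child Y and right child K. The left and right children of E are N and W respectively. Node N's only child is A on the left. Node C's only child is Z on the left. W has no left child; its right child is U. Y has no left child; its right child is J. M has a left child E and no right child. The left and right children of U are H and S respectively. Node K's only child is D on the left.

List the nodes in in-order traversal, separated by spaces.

In-order visits the left subtree, then the node, then the right subtree.
At X: go left to M.
  At M: go left to E.
    At E: go left to N.
      At N: go left to A.
        A is a leaf — visit A.
      Visit N.
      At N: no right child.
    Visit E.
    At E: go right to W.
      At W: no left child.
      Visit W.
      At W: go right to U.
        At U: go left to H.
          H is a leaf — visit H.
        Visit U.
        At U: go right to S.
          S is a leaf — visit S.
  Visit M.
  At M: no right child.
Visit X.
At X: go right to C.
  At C: go left to Z.
    At Z: go left to Y.
      At Y: no left child.
      Visit Y.
      At Y: go right to J.
        J is a leaf — visit J.
    Visit Z.
    At Z: go right to K.
      At K: go left to D.
        D is a leaf — visit D.
      Visit K.
      At K: no right child.
  Visit C.
  At C: no right child.

A N E W H U S M X Y J Z D K C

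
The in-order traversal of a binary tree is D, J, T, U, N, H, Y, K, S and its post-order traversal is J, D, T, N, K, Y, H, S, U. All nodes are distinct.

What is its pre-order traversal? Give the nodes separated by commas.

The last element of post-order is the root; it splits in-order into left and right subtrees.
Root U: left subtree has 3 nodes {D, J, T}, right has 5 {N, H, Y, K, S}.
  Root T: left subtree has 2 nodes {D, J}, right has 0 { }.
    Root D: left subtree has 0 nodes { }, right has 1 {J}.
  Root S: left subtree has 4 nodes {N, H, Y, K}, right has 0 { }.
    Root H: left subtree has 1 node {N}, right has 2 {Y, K}.
      Root Y: left subtree has 0 nodes { }, right has 1 {K}.

U, T, D, J, S, H, N, Y, K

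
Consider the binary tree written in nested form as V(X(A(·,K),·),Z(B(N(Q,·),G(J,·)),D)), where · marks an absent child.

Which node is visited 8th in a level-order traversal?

N

Level-order visits nodes level by level from the root, left to right within each level.
Level 0: V
Level 1: X, Z
Level 2: A, B, D
Level 3: K, N, G
Level 4: Q, J
Full level-order sequence: V, X, Z, A, B, D, K, N, G, Q, J.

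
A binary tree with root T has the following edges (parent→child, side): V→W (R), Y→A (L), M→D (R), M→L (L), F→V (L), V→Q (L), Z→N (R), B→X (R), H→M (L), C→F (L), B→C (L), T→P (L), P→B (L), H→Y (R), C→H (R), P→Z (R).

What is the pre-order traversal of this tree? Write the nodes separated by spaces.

T P B C F V Q W H M L D Y A X Z N

Pre-order visits the node, then its left subtree, then its right subtree.
Visit T.
At T: go left to P.
  Visit P.
  At P: go left to B.
    Visit B.
    At B: go left to C.
      Visit C.
      At C: go left to F.
        Visit F.
        At F: go left to V.
          Visit V.
          At V: go left to Q.
            Q is a leaf — visit Q.
          At V: go right to W.
            W is a leaf — visit W.
        At F: no right child.
      At C: go right to H.
        Visit H.
        At H: go left to M.
          Visit M.
          At M: go left to L.
            L is a leaf — visit L.
          At M: go right to D.
            D is a leaf — visit D.
        At H: go right to Y.
          Visit Y.
          At Y: go left to A.
            A is a leaf — visit A.
          At Y: no right child.
    At B: go right to X.
      X is a leaf — visit X.
  At P: go right to Z.
    Visit Z.
    At Z: no left child.
    At Z: go right to N.
      N is a leaf — visit N.
At T: no right child.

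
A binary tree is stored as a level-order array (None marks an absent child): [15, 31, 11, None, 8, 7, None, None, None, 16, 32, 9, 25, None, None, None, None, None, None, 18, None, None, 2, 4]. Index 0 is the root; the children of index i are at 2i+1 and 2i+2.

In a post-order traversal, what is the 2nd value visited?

Post-order visits the left subtree, then the right subtree, then the node.
At 15: go left to 31.
  At 31: no left child.
  At 31: go right to 8.
    At 8: go left to 16.
      At 16: go left to 18.
        18 is a leaf — visit 18.
      At 16: no right child.
      Visit 16.
    At 8: go right to 32.
      At 32: no left child.
      At 32: go right to 2.
        2 is a leaf — visit 2.
      Visit 32.
    Visit 8.
  Visit 31.
At 15: go right to 11.
  At 11: go left to 7.
    At 7: go left to 9.
      At 9: go left to 4.
        4 is a leaf — visit 4.
      At 9: no right child.
      Visit 9.
    At 7: go right to 25.
      25 is a leaf — visit 25.
    Visit 7.
  At 11: no right child.
  Visit 11.
Visit 15.
Full post-order sequence: 18, 16, 2, 32, 8, 31, 4, 9, 25, 7, 11, 15.

16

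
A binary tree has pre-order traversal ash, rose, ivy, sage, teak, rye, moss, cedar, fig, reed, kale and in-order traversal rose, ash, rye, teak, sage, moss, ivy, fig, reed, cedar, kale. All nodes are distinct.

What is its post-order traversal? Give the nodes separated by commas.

rose, rye, teak, moss, sage, reed, fig, kale, cedar, ivy, ash

The first element of pre-order is the root; it splits in-order into left and right subtrees.
Root ash: left subtree has 1 node {rose}, right has 9 {rye, teak, sage, moss, ivy, fig, reed, cedar, kale}.
  Root ivy: left subtree has 4 nodes {rye, teak, sage, moss}, right has 4 {fig, reed, cedar, kale}.
    Root sage: left subtree has 2 nodes {rye, teak}, right has 1 {moss}.
      Root teak: left subtree has 1 node {rye}, right has 0 { }.
    Root cedar: left subtree has 2 nodes {fig, reed}, right has 1 {kale}.
      Root fig: left subtree has 0 nodes { }, right has 1 {reed}.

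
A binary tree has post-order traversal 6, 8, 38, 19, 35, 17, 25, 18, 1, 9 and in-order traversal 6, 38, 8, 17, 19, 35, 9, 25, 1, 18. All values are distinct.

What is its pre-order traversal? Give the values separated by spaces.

9 17 38 6 8 35 19 1 25 18

The last element of post-order is the root; it splits in-order into left and right subtrees.
Root 9: left subtree has 6 nodes {6, 38, 8, 17, 19, 35}, right has 3 {25, 1, 18}.
  Root 17: left subtree has 3 nodes {6, 38, 8}, right has 2 {19, 35}.
    Root 38: left subtree has 1 node {6}, right has 1 {8}.
    Root 35: left subtree has 1 node {19}, right has 0 { }.
  Root 1: left subtree has 1 node {25}, right has 1 {18}.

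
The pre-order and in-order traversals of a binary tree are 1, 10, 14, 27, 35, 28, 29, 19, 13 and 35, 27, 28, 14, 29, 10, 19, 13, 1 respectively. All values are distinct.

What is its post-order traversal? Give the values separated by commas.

35, 28, 27, 29, 14, 13, 19, 10, 1

The first element of pre-order is the root; it splits in-order into left and right subtrees.
Root 1: left subtree has 8 nodes {35, 27, 28, 14, 29, 10, 19, 13}, right has 0 { }.
  Root 10: left subtree has 5 nodes {35, 27, 28, 14, 29}, right has 2 {19, 13}.
    Root 14: left subtree has 3 nodes {35, 27, 28}, right has 1 {29}.
      Root 27: left subtree has 1 node {35}, right has 1 {28}.
    Root 19: left subtree has 0 nodes { }, right has 1 {13}.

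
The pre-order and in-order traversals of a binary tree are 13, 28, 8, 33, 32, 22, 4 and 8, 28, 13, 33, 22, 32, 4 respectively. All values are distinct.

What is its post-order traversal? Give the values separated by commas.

The first element of pre-order is the root; it splits in-order into left and right subtrees.
Root 13: left subtree has 2 nodes {8, 28}, right has 4 {33, 22, 32, 4}.
  Root 28: left subtree has 1 node {8}, right has 0 { }.
  Root 33: left subtree has 0 nodes { }, right has 3 {22, 32, 4}.
    Root 32: left subtree has 1 node {22}, right has 1 {4}.

8, 28, 22, 4, 32, 33, 13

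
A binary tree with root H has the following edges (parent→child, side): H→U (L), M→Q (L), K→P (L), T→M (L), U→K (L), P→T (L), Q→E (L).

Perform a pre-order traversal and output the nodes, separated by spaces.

H U K P T M Q E

Pre-order visits the node, then its left subtree, then its right subtree.
Visit H.
At H: go left to U.
  Visit U.
  At U: go left to K.
    Visit K.
    At K: go left to P.
      Visit P.
      At P: go left to T.
        Visit T.
        At T: go left to M.
          Visit M.
          At M: go left to Q.
            Visit Q.
            At Q: go left to E.
              E is a leaf — visit E.
            At Q: no right child.
          At M: no right child.
        At T: no right child.
      At P: no right child.
    At K: no right child.
  At U: no right child.
At H: no right child.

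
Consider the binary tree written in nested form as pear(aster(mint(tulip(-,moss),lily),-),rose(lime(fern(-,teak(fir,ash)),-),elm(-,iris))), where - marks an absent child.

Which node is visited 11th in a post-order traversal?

Post-order visits the left subtree, then the right subtree, then the node.
At pear: go left to aster.
  At aster: go left to mint.
    At mint: go left to tulip.
      At tulip: no left child.
      At tulip: go right to moss.
        moss is a leaf — visit moss.
      Visit tulip.
    At mint: go right to lily.
      lily is a leaf — visit lily.
    Visit mint.
  At aster: no right child.
  Visit aster.
At pear: go right to rose.
  At rose: go left to lime.
    At lime: go left to fern.
      At fern: no left child.
      At fern: go right to teak.
        At teak: go left to fir.
          fir is a leaf — visit fir.
        At teak: go right to ash.
          ash is a leaf — visit ash.
        Visit teak.
      Visit fern.
    At lime: no right child.
    Visit lime.
  At rose: go right to elm.
    At elm: no left child.
    At elm: go right to iris.
      iris is a leaf — visit iris.
    Visit elm.
  Visit rose.
Visit pear.
Full post-order sequence: moss, tulip, lily, mint, aster, fir, ash, teak, fern, lime, iris, elm, rose, pear.

iris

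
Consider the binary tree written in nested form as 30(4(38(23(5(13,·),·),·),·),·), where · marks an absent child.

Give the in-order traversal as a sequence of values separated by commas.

In-order visits the left subtree, then the node, then the right subtree.
At 30: go left to 4.
  At 4: go left to 38.
    At 38: go left to 23.
      At 23: go left to 5.
        At 5: go left to 13.
          13 is a leaf — visit 13.
        Visit 5.
        At 5: no right child.
      Visit 23.
      At 23: no right child.
    Visit 38.
    At 38: no right child.
  Visit 4.
  At 4: no right child.
Visit 30.
At 30: no right child.

13, 5, 23, 38, 4, 30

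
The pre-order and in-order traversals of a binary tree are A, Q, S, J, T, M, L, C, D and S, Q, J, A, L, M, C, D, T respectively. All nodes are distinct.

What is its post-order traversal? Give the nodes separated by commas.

S, J, Q, L, D, C, M, T, A

The first element of pre-order is the root; it splits in-order into left and right subtrees.
Root A: left subtree has 3 nodes {S, Q, J}, right has 5 {L, M, C, D, T}.
  Root Q: left subtree has 1 node {S}, right has 1 {J}.
  Root T: left subtree has 4 nodes {L, M, C, D}, right has 0 { }.
    Root M: left subtree has 1 node {L}, right has 2 {C, D}.
      Root C: left subtree has 0 nodes { }, right has 1 {D}.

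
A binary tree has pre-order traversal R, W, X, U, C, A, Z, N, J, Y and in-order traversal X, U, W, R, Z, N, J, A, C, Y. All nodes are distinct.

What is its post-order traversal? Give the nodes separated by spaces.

U X W J N Z A Y C R

The first element of pre-order is the root; it splits in-order into left and right subtrees.
Root R: left subtree has 3 nodes {X, U, W}, right has 6 {Z, N, J, A, C, Y}.
  Root W: left subtree has 2 nodes {X, U}, right has 0 { }.
    Root X: left subtree has 0 nodes { }, right has 1 {U}.
  Root C: left subtree has 4 nodes {Z, N, J, A}, right has 1 {Y}.
    Root A: left subtree has 3 nodes {Z, N, J}, right has 0 { }.
      Root Z: left subtree has 0 nodes { }, right has 2 {N, J}.
        Root N: left subtree has 0 nodes { }, right has 1 {J}.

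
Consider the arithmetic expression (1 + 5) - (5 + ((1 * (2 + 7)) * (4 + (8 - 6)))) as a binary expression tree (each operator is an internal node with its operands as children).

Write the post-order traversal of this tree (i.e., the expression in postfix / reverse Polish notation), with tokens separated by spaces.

1 5 + 5 1 2 7 + * 4 8 6 - + * + -

Post-order on an expression tree gives postfix notation: for each operator, emit left operand, right operand, then the operator.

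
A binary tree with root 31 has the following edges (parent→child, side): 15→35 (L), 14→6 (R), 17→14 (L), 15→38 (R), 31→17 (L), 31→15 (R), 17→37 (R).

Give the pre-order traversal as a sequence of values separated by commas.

31, 17, 14, 6, 37, 15, 35, 38

Pre-order visits the node, then its left subtree, then its right subtree.
Visit 31.
At 31: go left to 17.
  Visit 17.
  At 17: go left to 14.
    Visit 14.
    At 14: no left child.
    At 14: go right to 6.
      6 is a leaf — visit 6.
  At 17: go right to 37.
    37 is a leaf — visit 37.
At 31: go right to 15.
  Visit 15.
  At 15: go left to 35.
    35 is a leaf — visit 35.
  At 15: go right to 38.
    38 is a leaf — visit 38.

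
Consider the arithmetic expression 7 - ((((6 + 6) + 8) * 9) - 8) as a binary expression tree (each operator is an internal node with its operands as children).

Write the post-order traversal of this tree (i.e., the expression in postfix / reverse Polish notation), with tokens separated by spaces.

7 6 6 + 8 + 9 * 8 - -

Post-order on an expression tree gives postfix notation: for each operator, emit left operand, right operand, then the operator.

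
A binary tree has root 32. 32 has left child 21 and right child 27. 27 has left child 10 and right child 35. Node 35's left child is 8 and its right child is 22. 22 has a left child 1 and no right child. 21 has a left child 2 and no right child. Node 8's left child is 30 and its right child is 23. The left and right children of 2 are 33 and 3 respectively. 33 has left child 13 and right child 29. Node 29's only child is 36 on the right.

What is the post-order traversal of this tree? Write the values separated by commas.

13, 36, 29, 33, 3, 2, 21, 10, 30, 23, 8, 1, 22, 35, 27, 32

Post-order visits the left subtree, then the right subtree, then the node.
At 32: go left to 21.
  At 21: go left to 2.
    At 2: go left to 33.
      At 33: go left to 13.
        13 is a leaf — visit 13.
      At 33: go right to 29.
        At 29: no left child.
        At 29: go right to 36.
          36 is a leaf — visit 36.
        Visit 29.
      Visit 33.
    At 2: go right to 3.
      3 is a leaf — visit 3.
    Visit 2.
  At 21: no right child.
  Visit 21.
At 32: go right to 27.
  At 27: go left to 10.
    10 is a leaf — visit 10.
  At 27: go right to 35.
    At 35: go left to 8.
      At 8: go left to 30.
        30 is a leaf — visit 30.
      At 8: go right to 23.
        23 is a leaf — visit 23.
      Visit 8.
    At 35: go right to 22.
      At 22: go left to 1.
        1 is a leaf — visit 1.
      At 22: no right child.
      Visit 22.
    Visit 35.
  Visit 27.
Visit 32.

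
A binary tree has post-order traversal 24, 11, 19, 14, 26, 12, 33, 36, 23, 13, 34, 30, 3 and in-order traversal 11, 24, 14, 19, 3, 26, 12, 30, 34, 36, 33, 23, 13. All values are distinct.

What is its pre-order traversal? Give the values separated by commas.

3, 14, 11, 24, 19, 30, 12, 26, 34, 13, 23, 36, 33

The last element of post-order is the root; it splits in-order into left and right subtrees.
Root 3: left subtree has 4 nodes {11, 24, 14, 19}, right has 8 {26, 12, 30, 34, 36, 33, 23, 13}.
  Root 14: left subtree has 2 nodes {11, 24}, right has 1 {19}.
    Root 11: left subtree has 0 nodes { }, right has 1 {24}.
  Root 30: left subtree has 2 nodes {26, 12}, right has 5 {34, 36, 33, 23, 13}.
    Root 12: left subtree has 1 node {26}, right has 0 { }.
    Root 34: left subtree has 0 nodes { }, right has 4 {36, 33, 23, 13}.
      Root 13: left subtree has 3 nodes {36, 33, 23}, right has 0 { }.
        Root 23: left subtree has 2 nodes {36, 33}, right has 0 { }.
          Root 36: left subtree has 0 nodes { }, right has 1 {33}.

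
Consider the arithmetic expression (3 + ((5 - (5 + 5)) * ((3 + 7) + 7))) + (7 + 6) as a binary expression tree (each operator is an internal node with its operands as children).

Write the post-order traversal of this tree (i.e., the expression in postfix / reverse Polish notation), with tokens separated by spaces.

3 5 5 5 + - 3 7 + 7 + * + 7 6 + +

Post-order on an expression tree gives postfix notation: for each operator, emit left operand, right operand, then the operator.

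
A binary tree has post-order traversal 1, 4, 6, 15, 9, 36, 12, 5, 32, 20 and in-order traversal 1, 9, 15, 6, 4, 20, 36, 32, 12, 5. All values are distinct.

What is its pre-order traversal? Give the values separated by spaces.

The last element of post-order is the root; it splits in-order into left and right subtrees.
Root 20: left subtree has 5 nodes {1, 9, 15, 6, 4}, right has 4 {36, 32, 12, 5}.
  Root 9: left subtree has 1 node {1}, right has 3 {15, 6, 4}.
    Root 15: left subtree has 0 nodes { }, right has 2 {6, 4}.
      Root 6: left subtree has 0 nodes { }, right has 1 {4}.
  Root 32: left subtree has 1 node {36}, right has 2 {12, 5}.
    Root 5: left subtree has 1 node {12}, right has 0 { }.

20 9 1 15 6 4 32 36 5 12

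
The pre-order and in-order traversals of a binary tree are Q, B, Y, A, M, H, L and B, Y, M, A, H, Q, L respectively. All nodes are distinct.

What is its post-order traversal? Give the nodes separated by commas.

M, H, A, Y, B, L, Q

The first element of pre-order is the root; it splits in-order into left and right subtrees.
Root Q: left subtree has 5 nodes {B, Y, M, A, H}, right has 1 {L}.
  Root B: left subtree has 0 nodes { }, right has 4 {Y, M, A, H}.
    Root Y: left subtree has 0 nodes { }, right has 3 {M, A, H}.
      Root A: left subtree has 1 node {M}, right has 1 {H}.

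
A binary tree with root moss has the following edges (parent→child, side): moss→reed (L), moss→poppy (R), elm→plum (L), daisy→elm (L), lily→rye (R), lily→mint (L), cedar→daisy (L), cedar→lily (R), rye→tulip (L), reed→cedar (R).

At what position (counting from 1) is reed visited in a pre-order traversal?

2

Pre-order visits the node, then its left subtree, then its right subtree.
Visit moss.
At moss: go left to reed.
  Visit reed.
  At reed: no left child.
  At reed: go right to cedar.
    Visit cedar.
    At cedar: go left to daisy.
      Visit daisy.
      At daisy: go left to elm.
        Visit elm.
        At elm: go left to plum.
          plum is a leaf — visit plum.
        At elm: no right child.
      At daisy: no right child.
    At cedar: go right to lily.
      Visit lily.
      At lily: go left to mint.
        mint is a leaf — visit mint.
      At lily: go right to rye.
        Visit rye.
        At rye: go left to tulip.
          tulip is a leaf — visit tulip.
        At rye: no right child.
At moss: go right to poppy.
  poppy is a leaf — visit poppy.
Full pre-order sequence: moss, reed, cedar, daisy, elm, plum, lily, mint, rye, tulip, poppy.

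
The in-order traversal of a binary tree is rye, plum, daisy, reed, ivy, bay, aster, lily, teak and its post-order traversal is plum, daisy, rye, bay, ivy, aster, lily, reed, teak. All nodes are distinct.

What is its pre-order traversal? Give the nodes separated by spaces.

teak reed rye daisy plum lily aster ivy bay

The last element of post-order is the root; it splits in-order into left and right subtrees.
Root teak: left subtree has 8 nodes {rye, plum, daisy, reed, ivy, bay, aster, lily}, right has 0 { }.
  Root reed: left subtree has 3 nodes {rye, plum, daisy}, right has 4 {ivy, bay, aster, lily}.
    Root rye: left subtree has 0 nodes { }, right has 2 {plum, daisy}.
      Root daisy: left subtree has 1 node {plum}, right has 0 { }.
    Root lily: left subtree has 3 nodes {ivy, bay, aster}, right has 0 { }.
      Root aster: left subtree has 2 nodes {ivy, bay}, right has 0 { }.
        Root ivy: left subtree has 0 nodes { }, right has 1 {bay}.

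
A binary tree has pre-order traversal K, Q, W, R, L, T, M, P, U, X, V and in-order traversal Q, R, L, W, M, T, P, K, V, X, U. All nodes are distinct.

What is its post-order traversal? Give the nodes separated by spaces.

L R M P T W Q V X U K

The first element of pre-order is the root; it splits in-order into left and right subtrees.
Root K: left subtree has 7 nodes {Q, R, L, W, M, T, P}, right has 3 {V, X, U}.
  Root Q: left subtree has 0 nodes { }, right has 6 {R, L, W, M, T, P}.
    Root W: left subtree has 2 nodes {R, L}, right has 3 {M, T, P}.
      Root R: left subtree has 0 nodes { }, right has 1 {L}.
      Root T: left subtree has 1 node {M}, right has 1 {P}.
  Root U: left subtree has 2 nodes {V, X}, right has 0 { }.
    Root X: left subtree has 1 node {V}, right has 0 { }.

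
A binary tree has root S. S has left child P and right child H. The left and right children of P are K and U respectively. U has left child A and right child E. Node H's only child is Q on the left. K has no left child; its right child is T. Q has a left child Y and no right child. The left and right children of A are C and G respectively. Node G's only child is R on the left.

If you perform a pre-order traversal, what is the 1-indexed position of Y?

Pre-order visits the node, then its left subtree, then its right subtree.
Visit S.
At S: go left to P.
  Visit P.
  At P: go left to K.
    Visit K.
    At K: no left child.
    At K: go right to T.
      T is a leaf — visit T.
  At P: go right to U.
    Visit U.
    At U: go left to A.
      Visit A.
      At A: go left to C.
        C is a leaf — visit C.
      At A: go right to G.
        Visit G.
        At G: go left to R.
          R is a leaf — visit R.
        At G: no right child.
    At U: go right to E.
      E is a leaf — visit E.
At S: go right to H.
  Visit H.
  At H: go left to Q.
    Visit Q.
    At Q: go left to Y.
      Y is a leaf — visit Y.
    At Q: no right child.
  At H: no right child.
Full pre-order sequence: S, P, K, T, U, A, C, G, R, E, H, Q, Y.

13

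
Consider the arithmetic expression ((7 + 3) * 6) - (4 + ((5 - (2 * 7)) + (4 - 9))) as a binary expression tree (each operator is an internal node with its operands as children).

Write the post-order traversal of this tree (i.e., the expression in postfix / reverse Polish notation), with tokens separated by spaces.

Post-order on an expression tree gives postfix notation: for each operator, emit left operand, right operand, then the operator.

7 3 + 6 * 4 5 2 7 * - 4 9 - + + -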